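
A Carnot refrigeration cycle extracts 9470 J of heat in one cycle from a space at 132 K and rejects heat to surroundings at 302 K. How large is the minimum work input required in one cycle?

For a reversible refrigerator, COP_R = T_C/(T_H − T_C) = 132.00/170.00 = 0.7765.
W = Q_C/COP_R = 9470/0.7765 = 12200 J.

W_in ≈ 12200 J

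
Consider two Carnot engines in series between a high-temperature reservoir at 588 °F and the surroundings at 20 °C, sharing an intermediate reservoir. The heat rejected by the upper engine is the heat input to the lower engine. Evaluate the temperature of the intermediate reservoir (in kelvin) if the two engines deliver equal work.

T_m ≈ 438 K

T_H = 588 °F → (588 − 32) × 5/9 = 308.89 °C = 582.04 K.
T_C = 20 °C → 20 + 273.15 = 293.15 K.
For reversible stages Q_m = Q_H·(T_m/T_H). Setting W₁ = Q_H(1 − T_m/T_H) equal to W₂ = Q_m(1 − T_C/T_m) = Q_H·(T_m − T_C)/T_H gives T_H − T_m = T_m − T_C, so T_m = (T_H + T_C)/2 = (582.04 + 293.15)/2 = 438 K.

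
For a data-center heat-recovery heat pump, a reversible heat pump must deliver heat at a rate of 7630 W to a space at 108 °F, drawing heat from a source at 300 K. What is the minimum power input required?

Ẇ_in ≈ 372 W

T_H = 108 °F → (108 − 32) × 5/9 = 42.22 °C = 315.37 K.
Reversible heating COP: COP_HP = T_H/(T_H − T_C) = 315.37/15.37 = 20.5157.
W = Q_H/COP_HP = 7630/20.5157 = 372 W.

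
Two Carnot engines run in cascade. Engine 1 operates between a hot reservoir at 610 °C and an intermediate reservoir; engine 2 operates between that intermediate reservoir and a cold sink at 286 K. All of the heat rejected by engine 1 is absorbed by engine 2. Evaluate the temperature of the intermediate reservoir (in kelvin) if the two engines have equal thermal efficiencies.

T_H = 610 °C → 610 + 273.15 = 883.15 K.
Equal efficiencies require 1 − T_m/T_H = 1 − T_C/T_m, i.e. T_m/T_H = T_C/T_m, so T_m = √(T_H·T_C) = √(883.15 × 286.00) = 502.6 K.

T_m ≈ 502.6 K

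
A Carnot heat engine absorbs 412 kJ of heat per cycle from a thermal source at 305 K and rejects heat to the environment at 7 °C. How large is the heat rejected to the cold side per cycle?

T_C = 7 °C → 7 + 273.15 = 280.15 K.
η_rev = 1 − T_C/T_H = 1 − 280.15/305.00 = 0.0815.
For a reversible cycle Q_C/Q_H = T_C/T_H, so Q_C = 412 × 280.15/305.00 = 378 kJ.

Q_C ≈ 378 kJ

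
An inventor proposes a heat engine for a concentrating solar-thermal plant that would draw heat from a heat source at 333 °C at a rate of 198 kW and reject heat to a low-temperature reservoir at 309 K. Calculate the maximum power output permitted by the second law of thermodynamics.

T_H = 333 °C → 333 + 273.15 = 606.15 K.
No engine can exceed the Carnot limit: η_max = 1 − T_C/T_H = 1 − 309.00/606.15 = 0.4902.
W_max = η_max · Q_H = 0.4902 × 198 = 97.1 kW.

Ẇ_max ≈ 97.1 kW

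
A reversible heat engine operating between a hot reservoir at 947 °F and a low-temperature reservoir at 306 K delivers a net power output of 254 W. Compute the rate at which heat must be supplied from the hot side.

T_H = 947 °F → (947 − 32) × 5/9 = 508.33 °C = 781.48 K.
The Carnot efficiency is η = 1 − T_C/T_H = 1 − 306.00/781.48 = 0.6084.
Q_H = W/η = 254/0.6084 = 417 W.

Q̇_H ≈ 417 W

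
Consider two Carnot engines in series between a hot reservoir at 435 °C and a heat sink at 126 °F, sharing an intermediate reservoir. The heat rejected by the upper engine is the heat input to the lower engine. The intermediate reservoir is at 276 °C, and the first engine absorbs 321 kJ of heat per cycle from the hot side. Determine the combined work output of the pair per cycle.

T_H = 435 °C → 435 + 273.15 = 708.15 K.
T_C = 126 °F → (126 − 32) × 5/9 = 52.22 °C = 325.37 K.
Two reversible stages in series are equivalent to a single Carnot engine between T_H and T_C, so η_total = 1 − T_C/T_H = 1 − 325.37/708.15 = 0.5405.
W_total = η_total · Q_H = 0.5405 × 321 = 174 kJ.

W_total ≈ 174 kJ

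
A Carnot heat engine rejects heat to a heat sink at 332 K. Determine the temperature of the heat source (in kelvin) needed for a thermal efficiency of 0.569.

From η = 1 − T_C/T_H, solving for T_H gives T_H = T_C/(1 − η) = 332.00/(1 − 0.569) = 770 K.

T_H ≈ 770 K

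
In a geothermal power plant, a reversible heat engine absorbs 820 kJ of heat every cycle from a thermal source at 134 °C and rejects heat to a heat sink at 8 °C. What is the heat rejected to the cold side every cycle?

Q_C ≈ 566 kJ

T_H = 134 °C → 134 + 273.15 = 407.15 K.
T_C = 8 °C → 8 + 273.15 = 281.15 K.
Since the cycle is reversible, η = 1 − T_C/T_H = 1 − 281.15/407.15 = 0.3095.
For a reversible cycle Q_C/Q_H = T_C/T_H, so Q_C = 820 × 281.15/407.15 = 566 kJ.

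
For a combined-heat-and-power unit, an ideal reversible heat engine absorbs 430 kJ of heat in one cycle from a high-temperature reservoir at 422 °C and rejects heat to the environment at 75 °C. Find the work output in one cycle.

W ≈ 215 kJ

T_H = 422 °C → 422 + 273.15 = 695.15 K.
T_C = 75 °C → 75 + 273.15 = 348.15 K.
Since the cycle is reversible, η = 1 − T_C/T_H = 1 − 348.15/695.15 = 0.4992.
W = η·Q_H = 0.4992 × 430 = 215 kJ.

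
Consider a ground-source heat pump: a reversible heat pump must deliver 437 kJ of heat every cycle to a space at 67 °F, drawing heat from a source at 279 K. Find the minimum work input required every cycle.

W_in ≈ 20.30 kJ

T_H = 67 °F → (67 − 32) × 5/9 = 19.44 °C = 292.59 K.
The Carnot heat-pump COP is COP_HP = T_H/(T_H − T_C) = 292.59/13.59 = 21.5231.
W = Q_H/COP_HP = 437/21.5231 = 20.30 kJ.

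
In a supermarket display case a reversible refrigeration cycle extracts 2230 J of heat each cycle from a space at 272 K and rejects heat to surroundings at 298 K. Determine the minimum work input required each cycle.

W_in ≈ 213.2 J

For a reversible refrigerator, COP_R = T_C/(T_H − T_C) = 272.00/26.00 = 10.4615.
W = Q_C/COP_R = 2230/10.4615 = 213.2 J.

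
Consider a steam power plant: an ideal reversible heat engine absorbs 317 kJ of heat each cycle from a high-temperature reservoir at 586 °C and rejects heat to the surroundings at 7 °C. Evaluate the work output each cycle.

W ≈ 213.6 kJ

T_H = 586 °C → 586 + 273.15 = 859.15 K.
T_C = 7 °C → 7 + 273.15 = 280.15 K.
η_rev = 1 − T_C/T_H = 1 − 280.15/859.15 = 0.6739.
W = η·Q_H = 0.6739 × 317 = 213.6 kJ.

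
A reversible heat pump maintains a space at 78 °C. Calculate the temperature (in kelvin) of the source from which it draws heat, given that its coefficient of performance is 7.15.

T_H = 78 °C → 78 + 273.15 = 351.15 K.
COP_HP = T_H/(T_H − T_C) ⇒ T_C = T_H·(COP_HP − 1)/COP_HP = 351.15 × (7.15 − 1)/7.15 = 302 K.

T_C ≈ 302 K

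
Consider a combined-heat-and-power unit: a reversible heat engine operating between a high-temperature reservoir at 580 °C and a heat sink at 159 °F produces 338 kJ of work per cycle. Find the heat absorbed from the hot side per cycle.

Q_H ≈ 566.0 kJ

T_H = 580 °C → 580 + 273.15 = 853.15 K.
T_C = 159 °F → (159 − 32) × 5/9 = 70.56 °C = 343.71 K.
Carnot efficiency: η = 1 − T_C/T_H = 1 − 343.71/853.15 = 0.5971.
Q_H = W/η = 338/0.5971 = 566.0 kJ.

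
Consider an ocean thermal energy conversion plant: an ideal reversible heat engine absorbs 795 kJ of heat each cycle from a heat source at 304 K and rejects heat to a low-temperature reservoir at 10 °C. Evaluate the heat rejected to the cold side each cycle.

T_C = 10 °C → 10 + 273.15 = 283.15 K.
η_rev = 1 − T_C/T_H = 1 − 283.15/304.00 = 0.0686.
For a reversible cycle Q_C/Q_H = T_C/T_H, so Q_C = 795 × 283.15/304.00 = 740 kJ.

Q_C ≈ 740 kJ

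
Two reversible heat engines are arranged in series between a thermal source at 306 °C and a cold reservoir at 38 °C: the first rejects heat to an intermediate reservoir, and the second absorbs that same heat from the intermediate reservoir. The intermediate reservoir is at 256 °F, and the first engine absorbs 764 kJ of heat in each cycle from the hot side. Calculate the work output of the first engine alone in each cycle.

W₁ ≈ 239.5 kJ

T_H = 306 °C → 306 + 273.15 = 579.15 K.
T_C = 38 °C → 38 + 273.15 = 311.15 K.
T_m = 256 °F → (256 − 32) × 5/9 = 124.44 °C = 397.59 K.
First-stage efficiency η₁ = 1 − T_m/T_H = 1 − 397.59/579.15 = 0.3135.
W₁ = η₁·Q_H = 0.3135 × 764 = 239.5 kJ.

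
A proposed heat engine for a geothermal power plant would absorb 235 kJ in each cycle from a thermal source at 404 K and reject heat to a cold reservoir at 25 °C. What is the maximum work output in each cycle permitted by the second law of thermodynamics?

T_C = 25 °C → 25 + 273.15 = 298.15 K.
The second-law ceiling is the Carnot efficiency, η_max = 1 − T_C/T_H = 1 − 298.15/404.00 = 0.2620.
W_max = η_max · Q_H = 0.2620 × 235 = 61.6 kJ.

W_max ≈ 61.6 kJ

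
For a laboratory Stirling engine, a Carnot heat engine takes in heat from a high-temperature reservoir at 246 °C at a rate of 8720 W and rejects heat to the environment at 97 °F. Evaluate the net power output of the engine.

T_H = 246 °C → 246 + 273.15 = 519.15 K.
T_C = 97 °F → (97 − 32) × 5/9 = 36.11 °C = 309.26 K.
The Carnot efficiency is η = 1 − T_C/T_H = 1 − 309.26/519.15 = 0.4043.
W = η·Q_H = 0.4043 × 8720 = 3530 W.

Ẇ ≈ 3530 W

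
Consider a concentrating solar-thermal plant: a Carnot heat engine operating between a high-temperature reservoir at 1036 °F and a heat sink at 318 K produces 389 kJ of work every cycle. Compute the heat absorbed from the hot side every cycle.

Q_H ≈ 630.2 kJ

T_H = 1036 °F → (1036 − 32) × 5/9 = 557.78 °C = 830.93 K.
Carnot efficiency: η = 1 − T_C/T_H = 1 − 318.00/830.93 = 0.6173.
Q_H = W/η = 389/0.6173 = 630.2 kJ.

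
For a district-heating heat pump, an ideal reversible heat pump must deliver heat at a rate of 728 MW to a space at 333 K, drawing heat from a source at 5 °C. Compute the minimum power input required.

Ẇ_in ≈ 119.9 MW

T_C = 5 °C → 5 + 273.15 = 278.15 K.
Reversible heating COP: COP_HP = T_H/(T_H − T_C) = 333.00/54.85 = 6.0711.
W = Q_H/COP_HP = 728/6.0711 = 119.9 MW.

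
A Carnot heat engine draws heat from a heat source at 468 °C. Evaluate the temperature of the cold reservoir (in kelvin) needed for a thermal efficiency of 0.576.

T_C ≈ 314 K

T_H = 468 °C → 468 + 273.15 = 741.15 K.
From η = 1 − T_C/T_H, T_C = T_H·(1 − η) = 741.15 × (1 − 0.576) = 314 K.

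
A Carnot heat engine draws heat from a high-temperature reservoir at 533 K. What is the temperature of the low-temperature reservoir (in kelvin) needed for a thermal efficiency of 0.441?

From η = 1 − T_C/T_H, T_C = T_H·(1 − η) = 533.00 × (1 − 0.441) = 297.9 K.

T_C ≈ 297.9 K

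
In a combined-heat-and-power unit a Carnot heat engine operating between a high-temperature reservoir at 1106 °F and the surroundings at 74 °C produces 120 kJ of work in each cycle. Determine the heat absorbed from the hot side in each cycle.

Q_H ≈ 199.7 kJ

T_H = 1106 °F → (1106 − 32) × 5/9 = 596.67 °C = 869.82 K.
T_C = 74 °C → 74 + 273.15 = 347.15 K.
For a reversible engine, η = 1 − T_C/T_H = 1 − 347.15/869.82 = 0.6009.
Q_H = W/η = 120/0.6009 = 199.7 kJ.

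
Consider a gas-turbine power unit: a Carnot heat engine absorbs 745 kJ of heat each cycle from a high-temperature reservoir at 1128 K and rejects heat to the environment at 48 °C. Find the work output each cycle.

T_C = 48 °C → 48 + 273.15 = 321.15 K.
For a reversible engine, η = 1 − T_C/T_H = 1 − 321.15/1128.00 = 0.7153.
W = η·Q_H = 0.7153 × 745 = 533 kJ.

W ≈ 533 kJ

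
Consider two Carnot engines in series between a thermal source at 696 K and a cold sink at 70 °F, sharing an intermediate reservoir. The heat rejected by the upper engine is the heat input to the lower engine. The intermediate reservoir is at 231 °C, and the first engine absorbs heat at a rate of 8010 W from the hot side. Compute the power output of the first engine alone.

T_C = 70 °F → (70 − 32) × 5/9 = 21.11 °C = 294.26 K.
T_m = 231 °C → 231 + 273.15 = 504.15 K.
First-stage efficiency η₁ = 1 − T_m/T_H = 1 − 504.15/696.00 = 0.2756.
W₁ = η₁·Q_H = 0.2756 × 8010 = 2208 W.

Ẇ₁ ≈ 2208 W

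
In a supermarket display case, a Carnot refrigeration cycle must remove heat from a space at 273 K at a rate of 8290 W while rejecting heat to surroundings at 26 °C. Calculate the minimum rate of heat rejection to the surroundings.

Q̇_H ≈ 9080 W

T_H = 26 °C → 26 + 273.15 = 299.15 K.
For a reversible cycle Q_H/Q_C = T_H/T_C, so Q_H = Q_C·T_H/T_C = 8290 × 299.15/273.00 = 9080 W.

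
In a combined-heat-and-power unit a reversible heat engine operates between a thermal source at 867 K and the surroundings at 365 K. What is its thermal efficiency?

η ≈ 0.579

The Carnot efficiency is η = 1 − T_C/T_H = 1 − 365.00/867.00 = 0.579.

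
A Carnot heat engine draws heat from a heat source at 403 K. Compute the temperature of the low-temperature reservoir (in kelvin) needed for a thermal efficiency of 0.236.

T_C ≈ 307.9 K

From η = 1 − T_C/T_H, T_C = T_H·(1 − η) = 403.00 × (1 − 0.236) = 307.9 K.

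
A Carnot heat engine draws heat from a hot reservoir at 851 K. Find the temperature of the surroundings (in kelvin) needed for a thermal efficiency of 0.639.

From η = 1 − T_C/T_H, T_C = T_H·(1 − η) = 851.00 × (1 − 0.639) = 307 K.

T_C ≈ 307 K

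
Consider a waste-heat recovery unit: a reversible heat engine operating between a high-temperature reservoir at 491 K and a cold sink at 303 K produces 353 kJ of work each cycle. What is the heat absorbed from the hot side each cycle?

Carnot efficiency: η = 1 − T_C/T_H = 1 − 303.00/491.00 = 0.3829.
Q_H = W/η = 353/0.3829 = 922 kJ.

Q_H ≈ 922 kJ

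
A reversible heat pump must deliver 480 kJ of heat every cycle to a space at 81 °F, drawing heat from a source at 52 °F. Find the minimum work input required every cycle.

T_H = 81 °F → (81 − 32) × 5/9 = 27.22 °C = 300.37 K.
T_C = 52 °F → (52 − 32) × 5/9 = 11.11 °C = 284.26 K.
Reversible heating COP: COP_HP = T_H/(T_H − T_C) = 300.37/16.11 = 18.6438.
W = Q_H/COP_HP = 480/18.6438 = 25.7 kJ.

W_in ≈ 25.7 kJ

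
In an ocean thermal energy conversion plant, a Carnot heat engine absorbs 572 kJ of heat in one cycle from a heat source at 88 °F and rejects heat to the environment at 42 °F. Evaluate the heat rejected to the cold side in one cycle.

Q_C ≈ 524 kJ

T_H = 88 °F → (88 − 32) × 5/9 = 31.11 °C = 304.26 K.
T_C = 42 °F → (42 − 32) × 5/9 = 5.56 °C = 278.71 K.
The Carnot efficiency is η = 1 − T_C/T_H = 1 − 278.71/304.26 = 0.0840.
For a reversible cycle Q_C/Q_H = T_C/T_H, so Q_C = 572 × 278.71/304.26 = 524 kJ.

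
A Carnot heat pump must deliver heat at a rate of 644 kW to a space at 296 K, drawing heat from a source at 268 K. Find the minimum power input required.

The Carnot heat-pump COP is COP_HP = T_H/(T_H − T_C) = 296.00/28.00 = 10.5714.
W = Q_H/COP_HP = 644/10.5714 = 60.9 kW.

Ẇ_in ≈ 60.9 kW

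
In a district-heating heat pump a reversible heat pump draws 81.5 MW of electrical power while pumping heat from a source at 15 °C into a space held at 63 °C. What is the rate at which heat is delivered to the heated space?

T_H = 63 °C → 63 + 273.15 = 336.15 K.
T_C = 15 °C → 15 + 273.15 = 288.15 K.
For a reversible heat pump, COP_HP = T_H/(T_H − T_C) = 336.15/48.00 = 7.0031.
Q_H = COP_HP · W = 7.0031 × 81.5 = 571 MW.

Q̇_H ≈ 571 MW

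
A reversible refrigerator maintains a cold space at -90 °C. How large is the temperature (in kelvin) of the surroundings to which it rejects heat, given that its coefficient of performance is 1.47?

T_C = -90 °C → -90 + 273.15 = 183.15 K.
COP_R = T_C/(T_H − T_C) ⇒ T_H = T_C·(1 + 1/COP_R) = 183.15 × (1 + 1/1.47) = 307.7 K.

T_H ≈ 307.7 K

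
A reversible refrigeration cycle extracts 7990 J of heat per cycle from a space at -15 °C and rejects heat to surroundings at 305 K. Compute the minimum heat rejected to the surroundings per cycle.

T_C = -15 °C → -15 + 273.15 = 258.15 K.
For a reversible cycle Q_H/Q_C = T_H/T_C, so Q_H = Q_C·T_H/T_C = 7990 × 305.00/258.15 = 9440 J.

Q_H ≈ 9440 J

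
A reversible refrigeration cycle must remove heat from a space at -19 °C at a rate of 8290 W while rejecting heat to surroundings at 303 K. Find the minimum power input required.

T_C = -19 °C → -19 + 273.15 = 254.15 K.
Carnot COP: COP_R = T_C/(T_H − T_C) = 254.15/48.85 = 5.2027.
W = Q_C/COP_R = 8290/5.2027 = 1590 W.

Ẇ_in ≈ 1590 W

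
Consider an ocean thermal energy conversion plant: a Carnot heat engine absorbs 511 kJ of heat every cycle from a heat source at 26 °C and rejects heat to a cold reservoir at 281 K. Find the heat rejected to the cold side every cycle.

Q_C ≈ 480 kJ

T_H = 26 °C → 26 + 273.15 = 299.15 K.
For a reversible engine, η = 1 − T_C/T_H = 1 − 281.00/299.15 = 0.0607.
For a reversible cycle Q_C/Q_H = T_C/T_H, so Q_C = 511 × 281.00/299.15 = 480 kJ.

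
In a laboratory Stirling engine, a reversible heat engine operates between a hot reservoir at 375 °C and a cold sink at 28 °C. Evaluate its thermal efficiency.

η ≈ 0.535

T_H = 375 °C → 375 + 273.15 = 648.15 K.
T_C = 28 °C → 28 + 273.15 = 301.15 K.
For a reversible engine, η = 1 − T_C/T_H = 1 − 301.15/648.15 = 0.535.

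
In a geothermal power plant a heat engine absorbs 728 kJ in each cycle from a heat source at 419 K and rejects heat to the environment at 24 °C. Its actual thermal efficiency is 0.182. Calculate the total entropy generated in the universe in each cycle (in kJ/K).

T_C = 24 °C → 24 + 273.15 = 297.15 K.
W = η·Q_H = 0.182 × 728 = 132.5 kJ, so Q_C = Q_H − W = 595.5 kJ.
Reservoir entropy changes: ΔS_H = −Q_H/T_H = −728/419.00 = -1.737 kJ/K and ΔS_C = +Q_C/T_C = 595.5/297.15 = 2.004 kJ/K.
ΔS_univ = −Q_H/T_H + Q_C/T_C = 0.267 kJ/K (> 0, since η = 0.182 < η_Carnot = 0.291).

ΔS_univ ≈ 0.267 kJ/K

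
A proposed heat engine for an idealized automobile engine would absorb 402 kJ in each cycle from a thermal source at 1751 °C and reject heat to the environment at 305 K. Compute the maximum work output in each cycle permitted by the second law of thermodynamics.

T_H = 1751 °C → 1751 + 273.15 = 2024.15 K.
The upper bound on efficiency is η_max = 1 − T_C/T_H = 1 − 305.00/2024.15 = 0.8493.
W_max = η_max · Q_H = 0.8493 × 402 = 341.4 kJ.

W_max ≈ 341.4 kJ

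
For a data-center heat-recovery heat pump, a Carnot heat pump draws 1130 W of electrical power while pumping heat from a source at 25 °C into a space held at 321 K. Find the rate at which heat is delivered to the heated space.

T_C = 25 °C → 25 + 273.15 = 298.15 K.
COP_HP = T_H/(T_H − T_C) = 321.00/22.85 = 14.0481.
Q_H = COP_HP · W = 14.0481 × 1130 = 15900 W.

Q̇_H ≈ 15900 W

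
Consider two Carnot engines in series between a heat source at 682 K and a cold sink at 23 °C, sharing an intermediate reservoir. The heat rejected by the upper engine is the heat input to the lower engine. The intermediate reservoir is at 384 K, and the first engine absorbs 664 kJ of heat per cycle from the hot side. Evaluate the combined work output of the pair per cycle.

T_C = 23 °C → 23 + 273.15 = 296.15 K.
Two reversible stages in series are equivalent to a single Carnot engine between T_H and T_C, so η_total = 1 − T_C/T_H = 1 − 296.15/682.00 = 0.5658.
W_total = η_total · Q_H = 0.5658 × 664 = 376 kJ.

W_total ≈ 376 kJ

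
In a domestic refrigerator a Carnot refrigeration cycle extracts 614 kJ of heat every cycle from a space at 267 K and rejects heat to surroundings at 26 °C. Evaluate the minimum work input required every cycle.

T_H = 26 °C → 26 + 273.15 = 299.15 K.
COP_R = T_C/(T_H − T_C) = 267.00/32.15 = 8.3048.
W = Q_C/COP_R = 614/8.3048 = 73.93 kJ.

W_in ≈ 73.93 kJ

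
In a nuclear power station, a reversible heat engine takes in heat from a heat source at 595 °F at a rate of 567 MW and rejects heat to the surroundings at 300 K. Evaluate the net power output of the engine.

Ẇ ≈ 276.7 MW

T_H = 595 °F → (595 − 32) × 5/9 = 312.78 °C = 585.93 K.
Since the cycle is reversible, η = 1 − T_C/T_H = 1 − 300.00/585.93 = 0.4880.
W = η·Q_H = 0.4880 × 567 = 276.7 MW.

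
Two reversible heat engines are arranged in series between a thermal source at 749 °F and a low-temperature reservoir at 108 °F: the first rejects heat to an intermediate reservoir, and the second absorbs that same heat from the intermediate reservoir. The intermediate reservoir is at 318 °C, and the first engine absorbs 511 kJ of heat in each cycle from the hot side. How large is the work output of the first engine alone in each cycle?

W₁ ≈ 61.1 kJ

T_H = 749 °F → (749 − 32) × 5/9 = 398.33 °C = 671.48 K.
T_C = 108 °F → (108 − 32) × 5/9 = 42.22 °C = 315.37 K.
T_m = 318 °C → 318 + 273.15 = 591.15 K.
First-stage efficiency η₁ = 1 − T_m/T_H = 1 − 591.15/671.48 = 0.1196.
W₁ = η₁·Q_H = 0.1196 × 511 = 61.1 kJ.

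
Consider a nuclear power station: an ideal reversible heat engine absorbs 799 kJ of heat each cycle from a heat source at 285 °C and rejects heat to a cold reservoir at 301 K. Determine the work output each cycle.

T_H = 285 °C → 285 + 273.15 = 558.15 K.
η_rev = 1 − T_C/T_H = 1 − 301.00/558.15 = 0.4607.
W = η·Q_H = 0.4607 × 799 = 368 kJ.

W ≈ 368 kJ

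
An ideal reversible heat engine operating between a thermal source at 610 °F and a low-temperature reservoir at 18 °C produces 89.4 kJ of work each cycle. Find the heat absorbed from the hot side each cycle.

Q_H ≈ 175 kJ

T_H = 610 °F → (610 − 32) × 5/9 = 321.11 °C = 594.26 K.
T_C = 18 °C → 18 + 273.15 = 291.15 K.
η_rev = 1 − T_C/T_H = 1 − 291.15/594.26 = 0.5101.
Q_H = W/η = 89.4/0.5101 = 175 kJ.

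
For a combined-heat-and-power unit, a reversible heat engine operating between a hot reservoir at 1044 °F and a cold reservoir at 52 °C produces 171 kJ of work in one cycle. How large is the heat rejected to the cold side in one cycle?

T_H = 1044 °F → (1044 − 32) × 5/9 = 562.22 °C = 835.37 K.
T_C = 52 °C → 52 + 273.15 = 325.15 K.
Since the cycle is reversible, η = 1 − T_C/T_H = 1 − 325.15/835.37 = 0.6108.
Since Q_C/Q_H = T_C/T_H and Q_H = W/η, Q_C = W·T_C/(T_H − T_C) = 171 × 325.15/510.22 = 109.0 kJ.

Q_C ≈ 109.0 kJ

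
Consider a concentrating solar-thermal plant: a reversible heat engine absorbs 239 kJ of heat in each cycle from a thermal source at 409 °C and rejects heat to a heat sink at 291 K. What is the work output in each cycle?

W ≈ 137 kJ

T_H = 409 °C → 409 + 273.15 = 682.15 K.
The Carnot efficiency is η = 1 − T_C/T_H = 1 − 291.00/682.15 = 0.5734.
W = η·Q_H = 0.5734 × 239 = 137 kJ.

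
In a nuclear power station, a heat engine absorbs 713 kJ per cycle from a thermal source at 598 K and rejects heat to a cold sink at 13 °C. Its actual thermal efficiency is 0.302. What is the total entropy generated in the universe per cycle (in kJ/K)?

ΔS_univ ≈ 0.547 kJ/K

T_C = 13 °C → 13 + 273.15 = 286.15 K.
W = η·Q_H = 0.302 × 713 = 215.3 kJ, so Q_C = Q_H − W = 497.7 kJ.
Entropy balance on the reservoirs: −Q_H/T_H = -1.192 kJ/K, +Q_C/T_C = 1.739 kJ/K.
ΔS_univ = −Q_H/T_H + Q_C/T_C = 0.547 kJ/K (> 0, since η = 0.302 < η_Carnot = 0.521).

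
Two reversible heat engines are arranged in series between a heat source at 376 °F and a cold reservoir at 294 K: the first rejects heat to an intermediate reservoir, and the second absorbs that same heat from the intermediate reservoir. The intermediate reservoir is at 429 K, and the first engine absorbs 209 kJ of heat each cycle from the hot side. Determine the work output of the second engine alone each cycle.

T_H = 376 °F → (376 − 32) × 5/9 = 191.11 °C = 464.26 K.
Heat entering the second stage: Q_m = Q_H·(T_m/T_H) = 209 × 429.00/464.26 = 193 kJ.
Second-stage efficiency η₂ = 1 − T_C/T_m = 1 − 294.00/429.00 = 0.3147, so W₂ = η₂·Q_m = 60.8 kJ.

W₂ ≈ 60.8 kJ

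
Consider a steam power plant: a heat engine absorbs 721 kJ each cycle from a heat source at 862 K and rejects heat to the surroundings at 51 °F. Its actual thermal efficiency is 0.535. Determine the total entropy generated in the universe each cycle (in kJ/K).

ΔS_univ ≈ 0.345 kJ/K

T_C = 51 °F → (51 − 32) × 5/9 = 10.56 °C = 283.71 K.
W = η·Q_H = 0.535 × 721 = 385.7 kJ, so Q_C = Q_H − W = 335.3 kJ.
Reservoir entropy changes: ΔS_H = −Q_H/T_H = −721/862.00 = -0.8364 kJ/K and ΔS_C = +Q_C/T_C = 335.3/283.71 = 1.182 kJ/K.
ΔS_univ = −Q_H/T_H + Q_C/T_C = 0.345 kJ/K (> 0, since η = 0.535 < η_Carnot = 0.671).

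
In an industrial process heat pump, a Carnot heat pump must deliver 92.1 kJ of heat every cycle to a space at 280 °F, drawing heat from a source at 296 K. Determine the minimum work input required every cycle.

T_H = 280 °F → (280 − 32) × 5/9 = 137.78 °C = 410.93 K.
Reversible heating COP: COP_HP = T_H/(T_H − T_C) = 410.93/114.93 = 3.5755.
W = Q_H/COP_HP = 92.1/3.5755 = 25.76 kJ.

W_in ≈ 25.76 kJ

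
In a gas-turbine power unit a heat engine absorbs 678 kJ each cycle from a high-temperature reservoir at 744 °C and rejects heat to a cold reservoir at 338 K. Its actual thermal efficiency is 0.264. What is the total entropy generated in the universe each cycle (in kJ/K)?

T_H = 744 °C → 744 + 273.15 = 1017.15 K.
W = η·Q_H = 0.264 × 678 = 179.0 kJ, so Q_C = Q_H − W = 499.0 kJ.
The hot reservoir loses entropy Q_H/T_H = 678/1017.15 = 0.6666 kJ/K; the cold reservoir gains Q_C/T_C = 499.0/338.00 = 1.476 kJ/K.
ΔS_univ = −Q_H/T_H + Q_C/T_C = 0.810 kJ/K (> 0, since η = 0.264 < η_Carnot = 0.668).

ΔS_univ ≈ 0.810 kJ/K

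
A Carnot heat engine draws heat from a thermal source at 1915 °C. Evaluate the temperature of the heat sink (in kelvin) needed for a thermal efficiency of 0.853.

T_H = 1915 °C → 1915 + 273.15 = 2188.15 K.
From η = 1 − T_C/T_H, T_C = T_H·(1 − η) = 2188.15 × (1 − 0.853) = 322 K.

T_C ≈ 322 K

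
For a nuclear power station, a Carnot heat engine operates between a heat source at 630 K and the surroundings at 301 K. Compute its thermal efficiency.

η_rev = 1 − T_C/T_H = 1 − 301.00/630.00 = 0.522.

η ≈ 0.522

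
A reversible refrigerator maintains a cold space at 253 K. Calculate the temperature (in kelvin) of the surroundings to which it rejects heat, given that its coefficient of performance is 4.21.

COP_R = T_C/(T_H − T_C) ⇒ T_H = T_C·(1 + 1/COP_R) = 253.00 × (1 + 1/4.21) = 313 K.

T_H ≈ 313 K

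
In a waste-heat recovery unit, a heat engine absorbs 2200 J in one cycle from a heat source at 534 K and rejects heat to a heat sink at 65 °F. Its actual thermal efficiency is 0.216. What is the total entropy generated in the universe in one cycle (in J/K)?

T_C = 65 °F → (65 − 32) × 5/9 = 18.33 °C = 291.48 K.
W = η·Q_H = 0.216 × 2200 = 475.2 J, so Q_C = Q_H − W = 1725 J.
Entropy balance on the reservoirs: −Q_H/T_H = -4.120 J/K, +Q_C/T_C = 5.917 J/K.
ΔS_univ = −Q_H/T_H + Q_C/T_C = 1.80 J/K (> 0, since η = 0.216 < η_Carnot = 0.454).

ΔS_univ ≈ 1.80 J/K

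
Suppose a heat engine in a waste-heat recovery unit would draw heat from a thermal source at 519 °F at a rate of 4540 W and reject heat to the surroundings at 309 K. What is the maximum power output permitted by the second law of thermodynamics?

T_H = 519 °F → (519 − 32) × 5/9 = 270.56 °C = 543.71 K.
By the Carnot theorem, η_max = 1 − T_C/T_H = 1 − 309.00/543.71 = 0.4317.
W_max = η_max · Q_H = 0.4317 × 4540 = 1960 W.

Ẇ_max ≈ 1960 W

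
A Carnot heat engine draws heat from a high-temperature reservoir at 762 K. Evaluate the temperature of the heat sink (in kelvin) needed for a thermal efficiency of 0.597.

From η = 1 − T_C/T_H, T_C = T_H·(1 − η) = 762.00 × (1 − 0.597) = 307 K.

T_C ≈ 307 K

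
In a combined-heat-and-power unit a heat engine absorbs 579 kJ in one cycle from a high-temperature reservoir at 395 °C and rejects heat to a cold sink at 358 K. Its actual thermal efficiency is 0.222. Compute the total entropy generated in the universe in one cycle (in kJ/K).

T_H = 395 °C → 395 + 273.15 = 668.15 K.
W = η·Q_H = 0.222 × 579 = 128.5 kJ, so Q_C = Q_H − W = 450.5 kJ.
Reservoir entropy changes: ΔS_H = −Q_H/T_H = −579/668.15 = -0.8666 kJ/K and ΔS_C = +Q_C/T_C = 450.5/358.00 = 1.258 kJ/K.
ΔS_univ = −Q_H/T_H + Q_C/T_C = 0.3917 kJ/K (> 0, since η = 0.222 < η_Carnot = 0.464).

ΔS_univ ≈ 0.3917 kJ/K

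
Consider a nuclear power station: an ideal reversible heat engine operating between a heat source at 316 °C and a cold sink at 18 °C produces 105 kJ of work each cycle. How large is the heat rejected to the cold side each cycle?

T_H = 316 °C → 316 + 273.15 = 589.15 K.
T_C = 18 °C → 18 + 273.15 = 291.15 K.
Carnot efficiency: η = 1 − T_C/T_H = 1 − 291.15/589.15 = 0.5058.
Since Q_C/Q_H = T_C/T_H and Q_H = W/η, Q_C = W·T_C/(T_H − T_C) = 105 × 291.15/298.00 = 103 kJ.

Q_C ≈ 103 kJ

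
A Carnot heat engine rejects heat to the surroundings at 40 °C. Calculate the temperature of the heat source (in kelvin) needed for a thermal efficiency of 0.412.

T_C = 40 °C → 40 + 273.15 = 313.15 K.
From η = 1 − T_C/T_H, solving for T_H gives T_H = T_C/(1 − η) = 313.15/(1 − 0.412) = 533 K.

T_H ≈ 533 K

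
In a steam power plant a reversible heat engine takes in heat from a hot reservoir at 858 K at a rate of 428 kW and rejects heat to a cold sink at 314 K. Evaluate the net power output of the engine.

The Carnot efficiency is η = 1 − T_C/T_H = 1 − 314.00/858.00 = 0.6340.
W = η·Q_H = 0.6340 × 428 = 271 kW.

Ẇ ≈ 271 kW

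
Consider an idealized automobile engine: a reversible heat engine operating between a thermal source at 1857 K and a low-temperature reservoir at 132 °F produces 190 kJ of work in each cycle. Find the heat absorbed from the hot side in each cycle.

T_C = 132 °F → (132 − 32) × 5/9 = 55.56 °C = 328.71 K.
The Carnot efficiency is η = 1 − T_C/T_H = 1 − 328.71/1857.00 = 0.8230.
Q_H = W/η = 190/0.8230 = 231 kJ.

Q_H ≈ 231 kJ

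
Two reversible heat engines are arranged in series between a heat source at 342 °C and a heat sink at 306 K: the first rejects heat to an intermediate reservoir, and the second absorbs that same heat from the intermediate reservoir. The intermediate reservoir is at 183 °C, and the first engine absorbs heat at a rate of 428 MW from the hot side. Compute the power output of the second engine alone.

T_H = 342 °C → 342 + 273.15 = 615.15 K.
T_m = 183 °C → 183 + 273.15 = 456.15 K.
Heat entering the second stage: Q_m = Q_H·(T_m/T_H) = 428 × 456.15/615.15 = 317 MW.
Second-stage efficiency η₂ = 1 − T_C/T_m = 1 − 306.00/456.15 = 0.3292, so W₂ = η₂·Q_m = 104 MW.

Ẇ₂ ≈ 104 MW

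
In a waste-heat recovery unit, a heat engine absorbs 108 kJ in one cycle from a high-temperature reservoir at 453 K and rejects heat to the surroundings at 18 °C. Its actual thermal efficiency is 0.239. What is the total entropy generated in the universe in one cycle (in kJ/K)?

T_C = 18 °C → 18 + 273.15 = 291.15 K.
W = η·Q_H = 0.239 × 108 = 25.81 kJ, so Q_C = Q_H − W = 82.19 kJ.
Entropy balance on the reservoirs: −Q_H/T_H = -0.2384 kJ/K, +Q_C/T_C = 0.2823 kJ/K.
ΔS_univ = −Q_H/T_H + Q_C/T_C = 0.0439 kJ/K (> 0, since η = 0.239 < η_Carnot = 0.357).

ΔS_univ ≈ 0.0439 kJ/K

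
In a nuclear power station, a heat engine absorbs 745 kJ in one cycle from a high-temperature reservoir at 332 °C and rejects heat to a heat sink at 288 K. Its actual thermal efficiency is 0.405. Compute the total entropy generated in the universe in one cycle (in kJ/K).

ΔS_univ ≈ 0.308 kJ/K

T_H = 332 °C → 332 + 273.15 = 605.15 K.
W = η·Q_H = 0.405 × 745 = 301.7 kJ, so Q_C = Q_H − W = 443.3 kJ.
Entropy balance on the reservoirs: −Q_H/T_H = -1.231 kJ/K, +Q_C/T_C = 1.539 kJ/K.
ΔS_univ = −Q_H/T_H + Q_C/T_C = 0.308 kJ/K (> 0, since η = 0.405 < η_Carnot = 0.524).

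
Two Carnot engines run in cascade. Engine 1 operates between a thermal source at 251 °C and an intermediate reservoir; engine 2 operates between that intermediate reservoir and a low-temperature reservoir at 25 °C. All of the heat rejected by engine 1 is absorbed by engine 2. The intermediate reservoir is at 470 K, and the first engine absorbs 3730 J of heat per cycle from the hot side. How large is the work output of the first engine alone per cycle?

W₁ ≈ 385 J

T_H = 251 °C → 251 + 273.15 = 524.15 K.
T_C = 25 °C → 25 + 273.15 = 298.15 K.
First-stage efficiency η₁ = 1 − T_m/T_H = 1 − 470.00/524.15 = 0.1033.
W₁ = η₁·Q_H = 0.1033 × 3730 = 385 J.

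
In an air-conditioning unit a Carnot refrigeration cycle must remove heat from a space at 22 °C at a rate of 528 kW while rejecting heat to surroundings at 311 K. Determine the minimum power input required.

T_C = 22 °C → 22 + 273.15 = 295.15 K.
The reversible coefficient of performance is COP_R = T_C/(T_H − T_C) = 295.15/15.85 = 18.6215.
W = Q_C/COP_R = 528/18.6215 = 28.4 kW.

Ẇ_in ≈ 28.4 kW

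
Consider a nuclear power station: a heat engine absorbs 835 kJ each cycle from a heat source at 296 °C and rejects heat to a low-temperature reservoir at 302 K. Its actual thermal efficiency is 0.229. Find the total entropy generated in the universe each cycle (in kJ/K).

T_H = 296 °C → 296 + 273.15 = 569.15 K.
W = η·Q_H = 0.229 × 835 = 191.2 kJ, so Q_C = Q_H − W = 643.8 kJ.
The hot reservoir loses entropy Q_H/T_H = 835/569.15 = 1.467 kJ/K; the cold reservoir gains Q_C/T_C = 643.8/302.00 = 2.132 kJ/K.
ΔS_univ = −Q_H/T_H + Q_C/T_C = 0.665 kJ/K (> 0, since η = 0.229 < η_Carnot = 0.469).

ΔS_univ ≈ 0.665 kJ/K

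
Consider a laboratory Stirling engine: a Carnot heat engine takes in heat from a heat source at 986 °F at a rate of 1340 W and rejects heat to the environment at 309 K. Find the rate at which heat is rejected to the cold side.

Q̇_C ≈ 515.5 W

T_H = 986 °F → (986 − 32) × 5/9 = 530.00 °C = 803.15 K.
The Carnot efficiency is η = 1 − T_C/T_H = 1 − 309.00/803.15 = 0.6153.
For a reversible cycle Q_C/Q_H = T_C/T_H, so Q_C = 1340 × 309.00/803.15 = 515.5 W.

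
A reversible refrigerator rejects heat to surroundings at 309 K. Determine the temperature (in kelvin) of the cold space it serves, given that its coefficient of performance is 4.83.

COP_R = T_C/(T_H − T_C) ⇒ T_C = T_H·COP_R/(1 + COP_R) = 309.00 × 4.83/(1 + 4.83) = 256 K.

T_C ≈ 256 K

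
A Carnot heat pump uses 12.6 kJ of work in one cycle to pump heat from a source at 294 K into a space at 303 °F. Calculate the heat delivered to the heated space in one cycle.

T_H = 303 °F → (303 − 32) × 5/9 = 150.56 °C = 423.71 K.
The Carnot heat-pump COP is COP_HP = T_H/(T_H − T_C) = 423.71/129.71 = 3.2667.
Q_H = COP_HP · W = 3.2667 × 12.6 = 41.2 kJ.

Q_H ≈ 41.2 kJ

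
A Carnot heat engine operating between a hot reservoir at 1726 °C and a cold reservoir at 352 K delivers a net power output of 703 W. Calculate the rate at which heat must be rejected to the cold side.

Q̇_C ≈ 150 W

T_H = 1726 °C → 1726 + 273.15 = 1999.15 K.
η_rev = 1 − T_C/T_H = 1 − 352.00/1999.15 = 0.8239.
Since Q_C/Q_H = T_C/T_H and Q_H = W/η, Q_C = W·T_C/(T_H − T_C) = 703 × 352.00/1647.15 = 150 W.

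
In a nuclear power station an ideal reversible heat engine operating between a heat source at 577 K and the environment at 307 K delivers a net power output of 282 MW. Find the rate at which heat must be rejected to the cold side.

η_rev = 1 − T_C/T_H = 1 − 307.00/577.00 = 0.4679.
Since Q_C/Q_H = T_C/T_H and Q_H = W/η, Q_C = W·T_C/(T_H − T_C) = 282 × 307.00/270.00 = 321 MW.

Q̇_C ≈ 321 MW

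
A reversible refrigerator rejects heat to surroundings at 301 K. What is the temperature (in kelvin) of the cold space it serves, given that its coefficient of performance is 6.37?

T_C ≈ 260 K

COP_R = T_C/(T_H − T_C) ⇒ T_C = T_H·COP_R/(1 + COP_R) = 301.00 × 6.37/(1 + 6.37) = 260 K.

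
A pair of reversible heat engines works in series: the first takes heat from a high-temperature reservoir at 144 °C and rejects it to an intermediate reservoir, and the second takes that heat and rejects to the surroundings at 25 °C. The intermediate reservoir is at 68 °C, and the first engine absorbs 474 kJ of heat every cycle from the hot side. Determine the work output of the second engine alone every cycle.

W₂ ≈ 48.9 kJ

T_H = 144 °C → 144 + 273.15 = 417.15 K.
T_C = 25 °C → 25 + 273.15 = 298.15 K.
T_m = 68 °C → 68 + 273.15 = 341.15 K.
Heat entering the second stage: Q_m = Q_H·(T_m/T_H) = 474 × 341.15/417.15 = 388 kJ.
Second-stage efficiency η₂ = 1 − T_C/T_m = 1 − 298.15/341.15 = 0.1260, so W₂ = η₂·Q_m = 48.9 kJ.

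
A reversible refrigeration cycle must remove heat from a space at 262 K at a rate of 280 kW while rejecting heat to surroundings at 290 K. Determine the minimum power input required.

Ẇ_in ≈ 29.9 kW

The reversible coefficient of performance is COP_R = T_C/(T_H − T_C) = 262.00/28.00 = 9.3571.
W = Q_C/COP_R = 280/9.3571 = 29.9 kW.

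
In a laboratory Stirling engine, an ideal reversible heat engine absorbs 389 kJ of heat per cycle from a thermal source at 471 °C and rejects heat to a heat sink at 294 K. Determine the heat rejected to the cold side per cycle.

T_H = 471 °C → 471 + 273.15 = 744.15 K.
Carnot efficiency: η = 1 − T_C/T_H = 1 − 294.00/744.15 = 0.6049.
For a reversible cycle Q_C/Q_H = T_C/T_H, so Q_C = 389 × 294.00/744.15 = 154 kJ.

Q_C ≈ 154 kJ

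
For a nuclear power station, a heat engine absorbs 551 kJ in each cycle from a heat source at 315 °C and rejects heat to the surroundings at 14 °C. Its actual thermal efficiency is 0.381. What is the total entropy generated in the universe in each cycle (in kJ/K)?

T_H = 315 °C → 315 + 273.15 = 588.15 K.
T_C = 14 °C → 14 + 273.15 = 287.15 K.
W = η·Q_H = 0.381 × 551 = 209.9 kJ, so Q_C = Q_H − W = 341.1 kJ.
Entropy balance on the reservoirs: −Q_H/T_H = -0.9368 kJ/K, +Q_C/T_C = 1.188 kJ/K.
ΔS_univ = −Q_H/T_H + Q_C/T_C = 0.2509 kJ/K (> 0, since η = 0.381 < η_Carnot = 0.512).

ΔS_univ ≈ 0.2509 kJ/K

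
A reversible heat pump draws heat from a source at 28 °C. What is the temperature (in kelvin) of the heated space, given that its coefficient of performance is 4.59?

T_C = 28 °C → 28 + 273.15 = 301.15 K.
COP_HP = T_H/(T_H − T_C) ⇒ T_H = T_C·COP_HP/(COP_HP − 1) = 301.15 × 4.59/(4.59 − 1) = 385.0 K.

T_H ≈ 385.0 K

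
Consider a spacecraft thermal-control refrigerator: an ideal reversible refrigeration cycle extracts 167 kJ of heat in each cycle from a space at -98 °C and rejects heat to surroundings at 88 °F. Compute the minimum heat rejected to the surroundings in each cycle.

T_H = 88 °F → (88 − 32) × 5/9 = 31.11 °C = 304.26 K.
T_C = -98 °C → -98 + 273.15 = 175.15 K.
For a reversible cycle Q_H/Q_C = T_H/T_C, so Q_H = Q_C·T_H/T_C = 167 × 304.26/175.15 = 290 kJ.

Q_H ≈ 290 kJ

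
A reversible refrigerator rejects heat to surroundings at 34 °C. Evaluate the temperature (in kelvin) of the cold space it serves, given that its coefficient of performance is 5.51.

T_H = 34 °C → 34 + 273.15 = 307.15 K.
COP_R = T_C/(T_H − T_C) ⇒ T_C = T_H·COP_R/(1 + COP_R) = 307.15 × 5.51/(1 + 5.51) = 260.0 K.

T_C ≈ 260.0 K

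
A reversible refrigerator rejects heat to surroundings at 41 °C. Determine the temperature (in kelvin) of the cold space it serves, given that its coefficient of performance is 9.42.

T_H = 41 °C → 41 + 273.15 = 314.15 K.
COP_R = T_C/(T_H − T_C) ⇒ T_C = T_H·COP_R/(1 + COP_R) = 314.15 × 9.42/(1 + 9.42) = 284.0 K.

T_C ≈ 284.0 K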